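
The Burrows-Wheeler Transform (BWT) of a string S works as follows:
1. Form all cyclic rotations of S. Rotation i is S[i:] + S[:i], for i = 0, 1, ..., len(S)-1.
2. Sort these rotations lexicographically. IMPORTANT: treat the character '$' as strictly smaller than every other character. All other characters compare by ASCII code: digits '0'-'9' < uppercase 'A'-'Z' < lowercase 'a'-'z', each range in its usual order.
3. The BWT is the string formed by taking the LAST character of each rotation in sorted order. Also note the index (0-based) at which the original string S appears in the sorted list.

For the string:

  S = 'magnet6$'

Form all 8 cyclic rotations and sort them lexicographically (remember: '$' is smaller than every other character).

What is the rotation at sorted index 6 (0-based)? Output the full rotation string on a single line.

All 8 rotations (rotation i = S[i:]+S[:i]):
  rot[0] = magnet6$
  rot[1] = agnet6$m
  rot[2] = gnet6$ma
  rot[3] = net6$mag
  rot[4] = et6$magn
  rot[5] = t6$magne
  rot[6] = 6$magnet
  rot[7] = $magnet6
Sorted (with $ < everything):
  sorted[0] = $magnet6
  sorted[1] = 6$magnet
  sorted[2] = agnet6$m
  sorted[3] = et6$magn
  sorted[4] = gnet6$ma
  sorted[5] = magnet6$
  sorted[6] = net6$mag
  sorted[7] = t6$magne
sorted[6] = net6$mag

Answer: net6$mag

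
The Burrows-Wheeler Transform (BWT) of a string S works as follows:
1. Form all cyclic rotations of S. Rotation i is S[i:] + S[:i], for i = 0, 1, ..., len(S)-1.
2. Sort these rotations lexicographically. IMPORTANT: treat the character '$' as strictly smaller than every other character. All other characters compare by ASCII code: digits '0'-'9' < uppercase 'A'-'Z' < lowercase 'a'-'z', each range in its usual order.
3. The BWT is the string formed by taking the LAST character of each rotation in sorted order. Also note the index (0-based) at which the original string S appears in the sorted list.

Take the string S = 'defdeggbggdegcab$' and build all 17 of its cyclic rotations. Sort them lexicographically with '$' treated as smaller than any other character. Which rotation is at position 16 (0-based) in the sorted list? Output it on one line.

All 17 rotations (rotation i = S[i:]+S[:i]):
  rot[0] = defdeggbggdegcab$
  rot[1] = efdeggbggdegcab$d
  rot[2] = fdeggbggdegcab$de
  rot[3] = deggbggdegcab$def
  rot[4] = eggbggdegcab$defd
  rot[5] = ggbggdegcab$defde
  rot[6] = gbggdegcab$defdeg
  rot[7] = bggdegcab$defdegg
  rot[8] = ggdegcab$defdeggb
  rot[9] = gdegcab$defdeggbg
  rot[10] = degcab$defdeggbgg
  rot[11] = egcab$defdeggbggd
  rot[12] = gcab$defdeggbggde
  rot[13] = cab$defdeggbggdeg
  rot[14] = ab$defdeggbggdegc
  rot[15] = b$defdeggbggdegca
  rot[16] = $defdeggbggdegcab
Sorted (with $ < everything):
  sorted[0] = $defdeggbggdegcab
  sorted[1] = ab$defdeggbggdegc
  sorted[2] = b$defdeggbggdegca
  sorted[3] = bggdegcab$defdegg
  sorted[4] = cab$defdeggbggdeg
  sorted[5] = defdeggbggdegcab$
  sorted[6] = degcab$defdeggbgg
  sorted[7] = deggbggdegcab$def
  sorted[8] = efdeggbggdegcab$d
  sorted[9] = egcab$defdeggbggd
  sorted[10] = eggbggdegcab$defd
  sorted[11] = fdeggbggdegcab$de
  sorted[12] = gbggdegcab$defdeg
  sorted[13] = gcab$defdeggbggde
  sorted[14] = gdegcab$defdeggbg
  sorted[15] = ggbggdegcab$defde
  sorted[16] = ggdegcab$defdeggb
sorted[16] = ggdegcab$defdeggb

Answer: ggdegcab$defdeggb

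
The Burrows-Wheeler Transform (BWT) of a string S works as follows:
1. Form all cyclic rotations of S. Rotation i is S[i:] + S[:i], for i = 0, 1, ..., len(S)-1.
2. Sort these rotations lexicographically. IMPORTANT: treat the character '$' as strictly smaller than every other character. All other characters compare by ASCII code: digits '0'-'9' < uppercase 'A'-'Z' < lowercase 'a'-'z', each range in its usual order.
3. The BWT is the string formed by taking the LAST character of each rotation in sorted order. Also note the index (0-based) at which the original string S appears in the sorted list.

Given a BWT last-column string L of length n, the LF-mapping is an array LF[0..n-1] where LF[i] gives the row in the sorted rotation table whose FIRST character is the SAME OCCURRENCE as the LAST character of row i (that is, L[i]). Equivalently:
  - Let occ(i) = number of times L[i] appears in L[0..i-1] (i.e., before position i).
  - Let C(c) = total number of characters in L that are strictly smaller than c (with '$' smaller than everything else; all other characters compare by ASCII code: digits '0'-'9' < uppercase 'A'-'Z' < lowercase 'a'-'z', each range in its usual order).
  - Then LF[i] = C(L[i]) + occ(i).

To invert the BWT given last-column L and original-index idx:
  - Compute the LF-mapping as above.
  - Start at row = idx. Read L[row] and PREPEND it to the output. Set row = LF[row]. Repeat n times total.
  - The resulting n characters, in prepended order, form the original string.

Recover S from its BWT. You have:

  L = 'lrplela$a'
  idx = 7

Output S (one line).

LF mapping: 4 8 7 5 3 6 1 0 2
Walk LF starting at row 7, prepending L[row]:
  step 1: row=7, L[7]='$', prepend. Next row=LF[7]=0
  step 2: row=0, L[0]='l', prepend. Next row=LF[0]=4
  step 3: row=4, L[4]='e', prepend. Next row=LF[4]=3
  step 4: row=3, L[3]='l', prepend. Next row=LF[3]=5
  step 5: row=5, L[5]='l', prepend. Next row=LF[5]=6
  step 6: row=6, L[6]='a', prepend. Next row=LF[6]=1
  step 7: row=1, L[1]='r', prepend. Next row=LF[1]=8
  step 8: row=8, L[8]='a', prepend. Next row=LF[8]=2
  step 9: row=2, L[2]='p', prepend. Next row=LF[2]=7
Reversed output: parallel$

Answer: parallel$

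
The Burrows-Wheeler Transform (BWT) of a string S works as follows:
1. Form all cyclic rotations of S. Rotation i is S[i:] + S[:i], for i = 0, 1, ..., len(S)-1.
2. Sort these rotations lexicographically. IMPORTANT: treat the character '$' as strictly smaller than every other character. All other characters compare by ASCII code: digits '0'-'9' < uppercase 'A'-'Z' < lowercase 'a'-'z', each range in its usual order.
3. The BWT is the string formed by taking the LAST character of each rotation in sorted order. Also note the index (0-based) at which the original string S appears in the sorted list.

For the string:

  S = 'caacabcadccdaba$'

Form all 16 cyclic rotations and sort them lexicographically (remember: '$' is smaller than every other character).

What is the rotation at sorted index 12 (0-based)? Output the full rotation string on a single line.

All 16 rotations (rotation i = S[i:]+S[:i]):
  rot[0] = caacabcadccdaba$
  rot[1] = aacabcadccdaba$c
  rot[2] = acabcadccdaba$ca
  rot[3] = cabcadccdaba$caa
  rot[4] = abcadccdaba$caac
  rot[5] = bcadccdaba$caaca
  rot[6] = cadccdaba$caacab
  rot[7] = adccdaba$caacabc
  rot[8] = dccdaba$caacabca
  rot[9] = ccdaba$caacabcad
  rot[10] = cdaba$caacabcadc
  rot[11] = daba$caacabcadcc
  rot[12] = aba$caacabcadccd
  rot[13] = ba$caacabcadccda
  rot[14] = a$caacabcadccdab
  rot[15] = $caacabcadccdaba
Sorted (with $ < everything):
  sorted[0] = $caacabcadccdaba
  sorted[1] = a$caacabcadccdab
  sorted[2] = aacabcadccdaba$c
  sorted[3] = aba$caacabcadccd
  sorted[4] = abcadccdaba$caac
  sorted[5] = acabcadccdaba$ca
  sorted[6] = adccdaba$caacabc
  sorted[7] = ba$caacabcadccda
  sorted[8] = bcadccdaba$caaca
  sorted[9] = caacabcadccdaba$
  sorted[10] = cabcadccdaba$caa
  sorted[11] = cadccdaba$caacab
  sorted[12] = ccdaba$caacabcad
  sorted[13] = cdaba$caacabcadc
  sorted[14] = daba$caacabcadcc
  sorted[15] = dccdaba$caacabca
sorted[12] = ccdaba$caacabcad

Answer: ccdaba$caacabcad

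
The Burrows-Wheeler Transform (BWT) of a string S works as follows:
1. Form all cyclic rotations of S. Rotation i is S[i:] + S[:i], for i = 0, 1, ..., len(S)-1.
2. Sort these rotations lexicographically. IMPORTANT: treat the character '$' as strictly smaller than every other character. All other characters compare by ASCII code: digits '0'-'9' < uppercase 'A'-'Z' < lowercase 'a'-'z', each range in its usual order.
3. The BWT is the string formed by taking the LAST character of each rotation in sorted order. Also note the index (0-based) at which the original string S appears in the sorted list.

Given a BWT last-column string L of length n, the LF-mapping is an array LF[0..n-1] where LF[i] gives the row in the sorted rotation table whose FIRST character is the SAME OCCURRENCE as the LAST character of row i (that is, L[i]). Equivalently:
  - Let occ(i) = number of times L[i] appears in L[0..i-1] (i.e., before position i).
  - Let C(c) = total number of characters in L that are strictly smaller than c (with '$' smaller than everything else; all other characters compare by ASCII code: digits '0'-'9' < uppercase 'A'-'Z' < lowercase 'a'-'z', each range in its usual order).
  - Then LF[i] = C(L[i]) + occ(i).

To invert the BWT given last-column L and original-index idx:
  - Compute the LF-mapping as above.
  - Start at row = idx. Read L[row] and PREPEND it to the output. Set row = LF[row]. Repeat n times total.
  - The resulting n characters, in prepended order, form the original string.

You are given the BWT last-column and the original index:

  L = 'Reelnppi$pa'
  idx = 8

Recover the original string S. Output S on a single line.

Answer: pineappleR$

Derivation:
LF mapping: 1 3 4 6 7 8 9 5 0 10 2
Walk LF starting at row 8, prepending L[row]:
  step 1: row=8, L[8]='$', prepend. Next row=LF[8]=0
  step 2: row=0, L[0]='R', prepend. Next row=LF[0]=1
  step 3: row=1, L[1]='e', prepend. Next row=LF[1]=3
  step 4: row=3, L[3]='l', prepend. Next row=LF[3]=6
  step 5: row=6, L[6]='p', prepend. Next row=LF[6]=9
  step 6: row=9, L[9]='p', prepend. Next row=LF[9]=10
  step 7: row=10, L[10]='a', prepend. Next row=LF[10]=2
  step 8: row=2, L[2]='e', prepend. Next row=LF[2]=4
  step 9: row=4, L[4]='n', prepend. Next row=LF[4]=7
  step 10: row=7, L[7]='i', prepend. Next row=LF[7]=5
  step 11: row=5, L[5]='p', prepend. Next row=LF[5]=8
Reversed output: pineappleR$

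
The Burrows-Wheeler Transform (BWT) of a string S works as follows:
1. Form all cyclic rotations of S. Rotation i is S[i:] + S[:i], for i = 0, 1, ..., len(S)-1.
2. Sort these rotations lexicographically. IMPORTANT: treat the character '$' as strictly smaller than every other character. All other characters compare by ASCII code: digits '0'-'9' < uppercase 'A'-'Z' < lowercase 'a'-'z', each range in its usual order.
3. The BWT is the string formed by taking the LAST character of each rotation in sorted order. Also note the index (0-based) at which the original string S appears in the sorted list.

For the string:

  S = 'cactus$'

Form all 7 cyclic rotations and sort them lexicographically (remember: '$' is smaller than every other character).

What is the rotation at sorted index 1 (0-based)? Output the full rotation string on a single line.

All 7 rotations (rotation i = S[i:]+S[:i]):
  rot[0] = cactus$
  rot[1] = actus$c
  rot[2] = ctus$ca
  rot[3] = tus$cac
  rot[4] = us$cact
  rot[5] = s$cactu
  rot[6] = $cactus
Sorted (with $ < everything):
  sorted[0] = $cactus
  sorted[1] = actus$c
  sorted[2] = cactus$
  sorted[3] = ctus$ca
  sorted[4] = s$cactu
  sorted[5] = tus$cac
  sorted[6] = us$cact
sorted[1] = actus$c

Answer: actus$c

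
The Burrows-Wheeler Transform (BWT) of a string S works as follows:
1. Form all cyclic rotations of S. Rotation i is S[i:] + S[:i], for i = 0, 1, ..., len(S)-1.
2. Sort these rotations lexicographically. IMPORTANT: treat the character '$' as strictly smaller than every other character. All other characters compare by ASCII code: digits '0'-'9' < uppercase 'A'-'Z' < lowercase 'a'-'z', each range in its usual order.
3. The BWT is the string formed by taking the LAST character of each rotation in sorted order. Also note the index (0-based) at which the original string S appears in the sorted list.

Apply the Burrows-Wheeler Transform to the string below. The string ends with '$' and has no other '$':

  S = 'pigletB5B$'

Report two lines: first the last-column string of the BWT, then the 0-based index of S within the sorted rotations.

Answer: BB5tlipg$e
8

Derivation:
All 10 rotations (rotation i = S[i:]+S[:i]):
  rot[0] = pigletB5B$
  rot[1] = igletB5B$p
  rot[2] = gletB5B$pi
  rot[3] = letB5B$pig
  rot[4] = etB5B$pigl
  rot[5] = tB5B$pigle
  rot[6] = B5B$piglet
  rot[7] = 5B$pigletB
  rot[8] = B$pigletB5
  rot[9] = $pigletB5B
Sorted (with $ < everything):
  sorted[0] = $pigletB5B  (last char: 'B')
  sorted[1] = 5B$pigletB  (last char: 'B')
  sorted[2] = B$pigletB5  (last char: '5')
  sorted[3] = B5B$piglet  (last char: 't')
  sorted[4] = etB5B$pigl  (last char: 'l')
  sorted[5] = gletB5B$pi  (last char: 'i')
  sorted[6] = igletB5B$p  (last char: 'p')
  sorted[7] = letB5B$pig  (last char: 'g')
  sorted[8] = pigletB5B$  (last char: '$')
  sorted[9] = tB5B$pigle  (last char: 'e')
Last column: BB5tlipg$e
Original string S is at sorted index 8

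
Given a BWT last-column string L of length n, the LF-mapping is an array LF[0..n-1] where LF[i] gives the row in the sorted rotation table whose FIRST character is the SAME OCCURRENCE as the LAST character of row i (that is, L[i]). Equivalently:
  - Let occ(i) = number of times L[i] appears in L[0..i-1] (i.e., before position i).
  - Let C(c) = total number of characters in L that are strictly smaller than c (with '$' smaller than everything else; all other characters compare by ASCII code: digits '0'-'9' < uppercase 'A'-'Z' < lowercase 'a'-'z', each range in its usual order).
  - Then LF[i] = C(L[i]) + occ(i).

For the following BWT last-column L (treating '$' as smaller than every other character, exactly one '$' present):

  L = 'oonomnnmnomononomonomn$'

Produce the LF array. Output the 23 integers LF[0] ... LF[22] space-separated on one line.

Answer: 14 15 6 16 1 7 8 2 9 17 3 18 10 19 11 20 4 21 12 22 5 13 0

Derivation:
Char counts: '$':1, 'm':5, 'n':8, 'o':9
C (first-col start): C('$')=0, C('m')=1, C('n')=6, C('o')=14
L[0]='o': occ=0, LF[0]=C('o')+0=14+0=14
L[1]='o': occ=1, LF[1]=C('o')+1=14+1=15
L[2]='n': occ=0, LF[2]=C('n')+0=6+0=6
L[3]='o': occ=2, LF[3]=C('o')+2=14+2=16
L[4]='m': occ=0, LF[4]=C('m')+0=1+0=1
L[5]='n': occ=1, LF[5]=C('n')+1=6+1=7
L[6]='n': occ=2, LF[6]=C('n')+2=6+2=8
L[7]='m': occ=1, LF[7]=C('m')+1=1+1=2
L[8]='n': occ=3, LF[8]=C('n')+3=6+3=9
L[9]='o': occ=3, LF[9]=C('o')+3=14+3=17
L[10]='m': occ=2, LF[10]=C('m')+2=1+2=3
L[11]='o': occ=4, LF[11]=C('o')+4=14+4=18
L[12]='n': occ=4, LF[12]=C('n')+4=6+4=10
L[13]='o': occ=5, LF[13]=C('o')+5=14+5=19
L[14]='n': occ=5, LF[14]=C('n')+5=6+5=11
L[15]='o': occ=6, LF[15]=C('o')+6=14+6=20
L[16]='m': occ=3, LF[16]=C('m')+3=1+3=4
L[17]='o': occ=7, LF[17]=C('o')+7=14+7=21
L[18]='n': occ=6, LF[18]=C('n')+6=6+6=12
L[19]='o': occ=8, LF[19]=C('o')+8=14+8=22
L[20]='m': occ=4, LF[20]=C('m')+4=1+4=5
L[21]='n': occ=7, LF[21]=C('n')+7=6+7=13
L[22]='$': occ=0, LF[22]=C('$')+0=0+0=0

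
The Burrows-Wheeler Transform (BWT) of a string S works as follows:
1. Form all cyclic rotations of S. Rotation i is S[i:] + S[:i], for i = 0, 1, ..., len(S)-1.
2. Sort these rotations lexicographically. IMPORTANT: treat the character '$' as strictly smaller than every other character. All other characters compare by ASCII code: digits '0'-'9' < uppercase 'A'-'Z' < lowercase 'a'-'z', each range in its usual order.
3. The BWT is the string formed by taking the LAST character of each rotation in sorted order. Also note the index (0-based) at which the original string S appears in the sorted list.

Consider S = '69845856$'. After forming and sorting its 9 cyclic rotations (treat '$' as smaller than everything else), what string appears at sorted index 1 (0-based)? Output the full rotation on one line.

Answer: 45856$698

Derivation:
All 9 rotations (rotation i = S[i:]+S[:i]):
  rot[0] = 69845856$
  rot[1] = 9845856$6
  rot[2] = 845856$69
  rot[3] = 45856$698
  rot[4] = 5856$6984
  rot[5] = 856$69845
  rot[6] = 56$698458
  rot[7] = 6$6984585
  rot[8] = $69845856
Sorted (with $ < everything):
  sorted[0] = $69845856
  sorted[1] = 45856$698
  sorted[2] = 56$698458
  sorted[3] = 5856$6984
  sorted[4] = 6$6984585
  sorted[5] = 69845856$
  sorted[6] = 845856$69
  sorted[7] = 856$69845
  sorted[8] = 9845856$6
sorted[1] = 45856$698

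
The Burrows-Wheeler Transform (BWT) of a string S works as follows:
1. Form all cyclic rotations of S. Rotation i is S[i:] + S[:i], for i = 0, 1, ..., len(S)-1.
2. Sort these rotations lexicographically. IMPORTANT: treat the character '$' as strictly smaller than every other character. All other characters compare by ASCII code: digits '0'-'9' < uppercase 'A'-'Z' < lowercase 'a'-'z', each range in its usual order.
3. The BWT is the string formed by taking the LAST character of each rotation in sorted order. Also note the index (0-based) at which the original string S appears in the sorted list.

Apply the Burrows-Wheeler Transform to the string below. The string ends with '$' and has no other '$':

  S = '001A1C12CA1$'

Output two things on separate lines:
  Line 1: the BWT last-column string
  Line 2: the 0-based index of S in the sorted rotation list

Answer: 1$0AC0A1C112
1

Derivation:
All 12 rotations (rotation i = S[i:]+S[:i]):
  rot[0] = 001A1C12CA1$
  rot[1] = 01A1C12CA1$0
  rot[2] = 1A1C12CA1$00
  rot[3] = A1C12CA1$001
  rot[4] = 1C12CA1$001A
  rot[5] = C12CA1$001A1
  rot[6] = 12CA1$001A1C
  rot[7] = 2CA1$001A1C1
  rot[8] = CA1$001A1C12
  rot[9] = A1$001A1C12C
  rot[10] = 1$001A1C12CA
  rot[11] = $001A1C12CA1
Sorted (with $ < everything):
  sorted[0] = $001A1C12CA1  (last char: '1')
  sorted[1] = 001A1C12CA1$  (last char: '$')
  sorted[2] = 01A1C12CA1$0  (last char: '0')
  sorted[3] = 1$001A1C12CA  (last char: 'A')
  sorted[4] = 12CA1$001A1C  (last char: 'C')
  sorted[5] = 1A1C12CA1$00  (last char: '0')
  sorted[6] = 1C12CA1$001A  (last char: 'A')
  sorted[7] = 2CA1$001A1C1  (last char: '1')
  sorted[8] = A1$001A1C12C  (last char: 'C')
  sorted[9] = A1C12CA1$001  (last char: '1')
  sorted[10] = C12CA1$001A1  (last char: '1')
  sorted[11] = CA1$001A1C12  (last char: '2')
Last column: 1$0AC0A1C112
Original string S is at sorted index 1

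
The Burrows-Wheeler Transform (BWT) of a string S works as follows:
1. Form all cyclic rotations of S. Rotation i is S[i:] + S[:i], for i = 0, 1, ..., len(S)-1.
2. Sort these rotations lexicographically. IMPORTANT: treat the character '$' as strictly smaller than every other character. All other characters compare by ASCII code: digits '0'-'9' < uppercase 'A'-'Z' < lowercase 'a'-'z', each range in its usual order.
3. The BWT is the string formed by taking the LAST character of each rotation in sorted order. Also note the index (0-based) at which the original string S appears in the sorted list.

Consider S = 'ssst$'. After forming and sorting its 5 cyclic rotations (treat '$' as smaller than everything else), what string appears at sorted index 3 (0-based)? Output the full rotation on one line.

Answer: st$ss

Derivation:
All 5 rotations (rotation i = S[i:]+S[:i]):
  rot[0] = ssst$
  rot[1] = sst$s
  rot[2] = st$ss
  rot[3] = t$sss
  rot[4] = $ssst
Sorted (with $ < everything):
  sorted[0] = $ssst
  sorted[1] = ssst$
  sorted[2] = sst$s
  sorted[3] = st$ss
  sorted[4] = t$sss
sorted[3] = st$ss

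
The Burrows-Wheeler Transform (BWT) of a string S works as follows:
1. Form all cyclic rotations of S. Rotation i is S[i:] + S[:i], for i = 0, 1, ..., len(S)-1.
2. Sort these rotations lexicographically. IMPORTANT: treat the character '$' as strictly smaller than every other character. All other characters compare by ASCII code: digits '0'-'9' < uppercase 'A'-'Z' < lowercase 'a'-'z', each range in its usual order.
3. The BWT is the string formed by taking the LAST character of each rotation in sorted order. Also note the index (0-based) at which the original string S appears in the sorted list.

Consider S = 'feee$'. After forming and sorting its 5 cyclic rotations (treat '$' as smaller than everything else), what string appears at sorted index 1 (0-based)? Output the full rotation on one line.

All 5 rotations (rotation i = S[i:]+S[:i]):
  rot[0] = feee$
  rot[1] = eee$f
  rot[2] = ee$fe
  rot[3] = e$fee
  rot[4] = $feee
Sorted (with $ < everything):
  sorted[0] = $feee
  sorted[1] = e$fee
  sorted[2] = ee$fe
  sorted[3] = eee$f
  sorted[4] = feee$
sorted[1] = e$fee

Answer: e$fee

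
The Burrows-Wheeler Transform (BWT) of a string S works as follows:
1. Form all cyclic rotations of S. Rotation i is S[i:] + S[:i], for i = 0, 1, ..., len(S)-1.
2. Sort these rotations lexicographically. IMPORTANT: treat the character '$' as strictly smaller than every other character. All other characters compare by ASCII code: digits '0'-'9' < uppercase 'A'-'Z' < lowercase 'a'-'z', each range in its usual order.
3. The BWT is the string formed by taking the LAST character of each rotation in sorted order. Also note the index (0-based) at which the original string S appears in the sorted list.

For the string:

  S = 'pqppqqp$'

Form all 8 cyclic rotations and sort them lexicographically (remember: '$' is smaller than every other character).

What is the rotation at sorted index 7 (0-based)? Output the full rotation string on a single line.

Answer: qqp$pqpp

Derivation:
All 8 rotations (rotation i = S[i:]+S[:i]):
  rot[0] = pqppqqp$
  rot[1] = qppqqp$p
  rot[2] = ppqqp$pq
  rot[3] = pqqp$pqp
  rot[4] = qqp$pqpp
  rot[5] = qp$pqppq
  rot[6] = p$pqppqq
  rot[7] = $pqppqqp
Sorted (with $ < everything):
  sorted[0] = $pqppqqp
  sorted[1] = p$pqppqq
  sorted[2] = ppqqp$pq
  sorted[3] = pqppqqp$
  sorted[4] = pqqp$pqp
  sorted[5] = qp$pqppq
  sorted[6] = qppqqp$p
  sorted[7] = qqp$pqpp
sorted[7] = qqp$pqpp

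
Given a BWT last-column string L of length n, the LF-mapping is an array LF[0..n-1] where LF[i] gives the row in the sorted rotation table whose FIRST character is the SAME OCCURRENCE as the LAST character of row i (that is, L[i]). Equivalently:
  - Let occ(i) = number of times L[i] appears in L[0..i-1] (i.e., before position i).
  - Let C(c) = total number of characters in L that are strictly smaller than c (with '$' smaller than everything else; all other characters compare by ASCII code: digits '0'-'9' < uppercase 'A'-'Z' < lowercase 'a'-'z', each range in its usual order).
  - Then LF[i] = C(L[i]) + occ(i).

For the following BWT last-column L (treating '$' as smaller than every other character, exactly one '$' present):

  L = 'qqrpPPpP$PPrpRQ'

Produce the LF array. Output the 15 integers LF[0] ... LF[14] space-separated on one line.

Answer: 11 12 13 8 1 2 9 3 0 4 5 14 10 7 6

Derivation:
Char counts: '$':1, 'P':5, 'Q':1, 'R':1, 'p':3, 'q':2, 'r':2
C (first-col start): C('$')=0, C('P')=1, C('Q')=6, C('R')=7, C('p')=8, C('q')=11, C('r')=13
L[0]='q': occ=0, LF[0]=C('q')+0=11+0=11
L[1]='q': occ=1, LF[1]=C('q')+1=11+1=12
L[2]='r': occ=0, LF[2]=C('r')+0=13+0=13
L[3]='p': occ=0, LF[3]=C('p')+0=8+0=8
L[4]='P': occ=0, LF[4]=C('P')+0=1+0=1
L[5]='P': occ=1, LF[5]=C('P')+1=1+1=2
L[6]='p': occ=1, LF[6]=C('p')+1=8+1=9
L[7]='P': occ=2, LF[7]=C('P')+2=1+2=3
L[8]='$': occ=0, LF[8]=C('$')+0=0+0=0
L[9]='P': occ=3, LF[9]=C('P')+3=1+3=4
L[10]='P': occ=4, LF[10]=C('P')+4=1+4=5
L[11]='r': occ=1, LF[11]=C('r')+1=13+1=14
L[12]='p': occ=2, LF[12]=C('p')+2=8+2=10
L[13]='R': occ=0, LF[13]=C('R')+0=7+0=7
L[14]='Q': occ=0, LF[14]=C('Q')+0=6+0=6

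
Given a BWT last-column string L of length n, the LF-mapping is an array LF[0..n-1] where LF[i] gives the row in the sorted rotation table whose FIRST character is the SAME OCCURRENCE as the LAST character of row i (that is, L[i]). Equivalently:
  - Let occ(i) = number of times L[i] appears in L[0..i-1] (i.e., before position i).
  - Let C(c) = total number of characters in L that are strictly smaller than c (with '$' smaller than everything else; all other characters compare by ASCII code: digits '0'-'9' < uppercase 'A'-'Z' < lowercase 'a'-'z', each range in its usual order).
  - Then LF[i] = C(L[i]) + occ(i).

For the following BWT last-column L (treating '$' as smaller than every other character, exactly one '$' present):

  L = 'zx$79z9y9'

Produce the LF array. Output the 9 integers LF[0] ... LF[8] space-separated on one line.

Char counts: '$':1, '7':1, '9':3, 'x':1, 'y':1, 'z':2
C (first-col start): C('$')=0, C('7')=1, C('9')=2, C('x')=5, C('y')=6, C('z')=7
L[0]='z': occ=0, LF[0]=C('z')+0=7+0=7
L[1]='x': occ=0, LF[1]=C('x')+0=5+0=5
L[2]='$': occ=0, LF[2]=C('$')+0=0+0=0
L[3]='7': occ=0, LF[3]=C('7')+0=1+0=1
L[4]='9': occ=0, LF[4]=C('9')+0=2+0=2
L[5]='z': occ=1, LF[5]=C('z')+1=7+1=8
L[6]='9': occ=1, LF[6]=C('9')+1=2+1=3
L[7]='y': occ=0, LF[7]=C('y')+0=6+0=6
L[8]='9': occ=2, LF[8]=C('9')+2=2+2=4

Answer: 7 5 0 1 2 8 3 6 4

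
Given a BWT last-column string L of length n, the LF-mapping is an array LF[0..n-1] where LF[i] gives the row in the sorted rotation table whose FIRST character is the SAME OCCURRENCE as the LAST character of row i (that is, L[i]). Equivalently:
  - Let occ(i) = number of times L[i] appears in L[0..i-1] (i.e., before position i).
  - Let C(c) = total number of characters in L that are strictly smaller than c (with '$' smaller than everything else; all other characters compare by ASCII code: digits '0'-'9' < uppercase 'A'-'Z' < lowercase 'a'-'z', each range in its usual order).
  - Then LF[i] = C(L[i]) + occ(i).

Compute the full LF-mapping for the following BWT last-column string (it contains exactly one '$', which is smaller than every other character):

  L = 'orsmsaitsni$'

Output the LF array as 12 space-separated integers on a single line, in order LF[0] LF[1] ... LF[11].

Answer: 6 7 8 4 9 1 2 11 10 5 3 0

Derivation:
Char counts: '$':1, 'a':1, 'i':2, 'm':1, 'n':1, 'o':1, 'r':1, 's':3, 't':1
C (first-col start): C('$')=0, C('a')=1, C('i')=2, C('m')=4, C('n')=5, C('o')=6, C('r')=7, C('s')=8, C('t')=11
L[0]='o': occ=0, LF[0]=C('o')+0=6+0=6
L[1]='r': occ=0, LF[1]=C('r')+0=7+0=7
L[2]='s': occ=0, LF[2]=C('s')+0=8+0=8
L[3]='m': occ=0, LF[3]=C('m')+0=4+0=4
L[4]='s': occ=1, LF[4]=C('s')+1=8+1=9
L[5]='a': occ=0, LF[5]=C('a')+0=1+0=1
L[6]='i': occ=0, LF[6]=C('i')+0=2+0=2
L[7]='t': occ=0, LF[7]=C('t')+0=11+0=11
L[8]='s': occ=2, LF[8]=C('s')+2=8+2=10
L[9]='n': occ=0, LF[9]=C('n')+0=5+0=5
L[10]='i': occ=1, LF[10]=C('i')+1=2+1=3
L[11]='$': occ=0, LF[11]=C('$')+0=0+0=0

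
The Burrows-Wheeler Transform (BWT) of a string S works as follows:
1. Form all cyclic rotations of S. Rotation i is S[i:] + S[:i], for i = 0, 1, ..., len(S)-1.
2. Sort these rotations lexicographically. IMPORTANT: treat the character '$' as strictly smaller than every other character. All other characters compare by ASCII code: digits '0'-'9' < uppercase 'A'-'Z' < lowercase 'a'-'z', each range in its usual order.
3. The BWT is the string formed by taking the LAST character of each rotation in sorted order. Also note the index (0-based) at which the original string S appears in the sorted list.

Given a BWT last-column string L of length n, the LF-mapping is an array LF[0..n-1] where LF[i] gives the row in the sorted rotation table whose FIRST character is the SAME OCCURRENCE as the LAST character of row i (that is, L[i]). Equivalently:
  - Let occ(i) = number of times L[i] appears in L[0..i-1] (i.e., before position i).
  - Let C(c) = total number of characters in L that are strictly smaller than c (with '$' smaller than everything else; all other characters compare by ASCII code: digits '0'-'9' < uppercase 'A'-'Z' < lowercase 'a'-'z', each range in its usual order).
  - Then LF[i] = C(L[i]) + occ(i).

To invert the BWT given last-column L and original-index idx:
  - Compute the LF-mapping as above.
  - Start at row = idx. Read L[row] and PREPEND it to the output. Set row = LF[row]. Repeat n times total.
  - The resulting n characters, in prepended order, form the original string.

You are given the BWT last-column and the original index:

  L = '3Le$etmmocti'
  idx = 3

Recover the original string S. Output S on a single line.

Answer: committeeL3$

Derivation:
LF mapping: 1 2 4 0 5 10 7 8 9 3 11 6
Walk LF starting at row 3, prepending L[row]:
  step 1: row=3, L[3]='$', prepend. Next row=LF[3]=0
  step 2: row=0, L[0]='3', prepend. Next row=LF[0]=1
  step 3: row=1, L[1]='L', prepend. Next row=LF[1]=2
  step 4: row=2, L[2]='e', prepend. Next row=LF[2]=4
  step 5: row=4, L[4]='e', prepend. Next row=LF[4]=5
  step 6: row=5, L[5]='t', prepend. Next row=LF[5]=10
  step 7: row=10, L[10]='t', prepend. Next row=LF[10]=11
  step 8: row=11, L[11]='i', prepend. Next row=LF[11]=6
  step 9: row=6, L[6]='m', prepend. Next row=LF[6]=7
  step 10: row=7, L[7]='m', prepend. Next row=LF[7]=8
  step 11: row=8, L[8]='o', prepend. Next row=LF[8]=9
  step 12: row=9, L[9]='c', prepend. Next row=LF[9]=3
Reversed output: committeeL3$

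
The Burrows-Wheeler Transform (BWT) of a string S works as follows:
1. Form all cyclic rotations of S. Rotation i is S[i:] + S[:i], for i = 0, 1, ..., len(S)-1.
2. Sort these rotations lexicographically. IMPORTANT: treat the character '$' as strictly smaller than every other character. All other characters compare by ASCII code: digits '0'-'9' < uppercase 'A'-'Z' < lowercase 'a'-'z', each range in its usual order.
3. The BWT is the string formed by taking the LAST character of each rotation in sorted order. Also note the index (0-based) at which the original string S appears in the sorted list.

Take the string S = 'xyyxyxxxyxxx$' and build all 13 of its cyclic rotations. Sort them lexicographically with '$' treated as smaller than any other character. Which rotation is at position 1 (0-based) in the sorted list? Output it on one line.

Answer: x$xyyxyxxxyxx

Derivation:
All 13 rotations (rotation i = S[i:]+S[:i]):
  rot[0] = xyyxyxxxyxxx$
  rot[1] = yyxyxxxyxxx$x
  rot[2] = yxyxxxyxxx$xy
  rot[3] = xyxxxyxxx$xyy
  rot[4] = yxxxyxxx$xyyx
  rot[5] = xxxyxxx$xyyxy
  rot[6] = xxyxxx$xyyxyx
  rot[7] = xyxxx$xyyxyxx
  rot[8] = yxxx$xyyxyxxx
  rot[9] = xxx$xyyxyxxxy
  rot[10] = xx$xyyxyxxxyx
  rot[11] = x$xyyxyxxxyxx
  rot[12] = $xyyxyxxxyxxx
Sorted (with $ < everything):
  sorted[0] = $xyyxyxxxyxxx
  sorted[1] = x$xyyxyxxxyxx
  sorted[2] = xx$xyyxyxxxyx
  sorted[3] = xxx$xyyxyxxxy
  sorted[4] = xxxyxxx$xyyxy
  sorted[5] = xxyxxx$xyyxyx
  sorted[6] = xyxxx$xyyxyxx
  sorted[7] = xyxxxyxxx$xyy
  sorted[8] = xyyxyxxxyxxx$
  sorted[9] = yxxx$xyyxyxxx
  sorted[10] = yxxxyxxx$xyyx
  sorted[11] = yxyxxxyxxx$xy
  sorted[12] = yyxyxxxyxxx$x
sorted[1] = x$xyyxyxxxyxx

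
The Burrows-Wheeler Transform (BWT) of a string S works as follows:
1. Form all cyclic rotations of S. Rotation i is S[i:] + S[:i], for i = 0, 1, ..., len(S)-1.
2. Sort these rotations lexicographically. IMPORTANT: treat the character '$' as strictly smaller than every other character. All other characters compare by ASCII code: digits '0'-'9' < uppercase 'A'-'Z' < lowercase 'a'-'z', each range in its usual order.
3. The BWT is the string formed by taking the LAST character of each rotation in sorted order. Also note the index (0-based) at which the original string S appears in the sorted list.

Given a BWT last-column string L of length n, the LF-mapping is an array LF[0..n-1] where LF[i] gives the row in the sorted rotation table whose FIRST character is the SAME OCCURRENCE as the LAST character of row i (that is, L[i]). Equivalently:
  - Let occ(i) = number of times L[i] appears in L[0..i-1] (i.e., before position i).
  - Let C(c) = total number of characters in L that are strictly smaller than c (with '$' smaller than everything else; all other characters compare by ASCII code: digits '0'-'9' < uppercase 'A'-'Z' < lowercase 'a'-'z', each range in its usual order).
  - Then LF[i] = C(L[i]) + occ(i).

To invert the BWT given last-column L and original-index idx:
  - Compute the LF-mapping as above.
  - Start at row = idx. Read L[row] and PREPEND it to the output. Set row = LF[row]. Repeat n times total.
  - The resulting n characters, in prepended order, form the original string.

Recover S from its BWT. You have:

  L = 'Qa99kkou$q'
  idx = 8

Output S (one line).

LF mapping: 3 4 1 2 5 6 7 9 0 8
Walk LF starting at row 8, prepending L[row]:
  step 1: row=8, L[8]='$', prepend. Next row=LF[8]=0
  step 2: row=0, L[0]='Q', prepend. Next row=LF[0]=3
  step 3: row=3, L[3]='9', prepend. Next row=LF[3]=2
  step 4: row=2, L[2]='9', prepend. Next row=LF[2]=1
  step 5: row=1, L[1]='a', prepend. Next row=LF[1]=4
  step 6: row=4, L[4]='k', prepend. Next row=LF[4]=5
  step 7: row=5, L[5]='k', prepend. Next row=LF[5]=6
  step 8: row=6, L[6]='o', prepend. Next row=LF[6]=7
  step 9: row=7, L[7]='u', prepend. Next row=LF[7]=9
  step 10: row=9, L[9]='q', prepend. Next row=LF[9]=8
Reversed output: quokka99Q$

Answer: quokka99Q$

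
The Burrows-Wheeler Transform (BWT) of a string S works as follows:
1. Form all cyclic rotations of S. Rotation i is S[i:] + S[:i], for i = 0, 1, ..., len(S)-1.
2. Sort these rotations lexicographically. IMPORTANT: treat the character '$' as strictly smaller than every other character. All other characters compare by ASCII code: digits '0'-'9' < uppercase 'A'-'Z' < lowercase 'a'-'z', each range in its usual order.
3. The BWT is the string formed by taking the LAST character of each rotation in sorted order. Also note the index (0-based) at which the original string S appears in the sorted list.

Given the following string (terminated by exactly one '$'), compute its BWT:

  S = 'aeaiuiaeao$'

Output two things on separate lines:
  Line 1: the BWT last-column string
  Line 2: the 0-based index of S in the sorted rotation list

Answer: o$ieeaauaai
1

Derivation:
All 11 rotations (rotation i = S[i:]+S[:i]):
  rot[0] = aeaiuiaeao$
  rot[1] = eaiuiaeao$a
  rot[2] = aiuiaeao$ae
  rot[3] = iuiaeao$aea
  rot[4] = uiaeao$aeai
  rot[5] = iaeao$aeaiu
  rot[6] = aeao$aeaiui
  rot[7] = eao$aeaiuia
  rot[8] = ao$aeaiuiae
  rot[9] = o$aeaiuiaea
  rot[10] = $aeaiuiaeao
Sorted (with $ < everything):
  sorted[0] = $aeaiuiaeao  (last char: 'o')
  sorted[1] = aeaiuiaeao$  (last char: '$')
  sorted[2] = aeao$aeaiui  (last char: 'i')
  sorted[3] = aiuiaeao$ae  (last char: 'e')
  sorted[4] = ao$aeaiuiae  (last char: 'e')
  sorted[5] = eaiuiaeao$a  (last char: 'a')
  sorted[6] = eao$aeaiuia  (last char: 'a')
  sorted[7] = iaeao$aeaiu  (last char: 'u')
  sorted[8] = iuiaeao$aea  (last char: 'a')
  sorted[9] = o$aeaiuiaea  (last char: 'a')
  sorted[10] = uiaeao$aeai  (last char: 'i')
Last column: o$ieeaauaai
Original string S is at sorted index 1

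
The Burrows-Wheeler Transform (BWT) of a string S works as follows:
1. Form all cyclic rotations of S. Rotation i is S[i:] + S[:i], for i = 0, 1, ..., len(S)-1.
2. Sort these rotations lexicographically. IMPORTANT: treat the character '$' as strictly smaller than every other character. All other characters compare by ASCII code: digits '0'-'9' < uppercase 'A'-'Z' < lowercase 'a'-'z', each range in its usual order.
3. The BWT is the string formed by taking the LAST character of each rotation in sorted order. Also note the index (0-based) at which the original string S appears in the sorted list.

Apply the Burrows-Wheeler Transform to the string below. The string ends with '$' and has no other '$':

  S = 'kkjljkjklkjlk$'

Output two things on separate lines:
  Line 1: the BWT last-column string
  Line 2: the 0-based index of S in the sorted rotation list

Answer: klkkkljkl$jjjk
9

Derivation:
All 14 rotations (rotation i = S[i:]+S[:i]):
  rot[0] = kkjljkjklkjlk$
  rot[1] = kjljkjklkjlk$k
  rot[2] = jljkjklkjlk$kk
  rot[3] = ljkjklkjlk$kkj
  rot[4] = jkjklkjlk$kkjl
  rot[5] = kjklkjlk$kkjlj
  rot[6] = jklkjlk$kkjljk
  rot[7] = klkjlk$kkjljkj
  rot[8] = lkjlk$kkjljkjk
  rot[9] = kjlk$kkjljkjkl
  rot[10] = jlk$kkjljkjklk
  rot[11] = lk$kkjljkjklkj
  rot[12] = k$kkjljkjklkjl
  rot[13] = $kkjljkjklkjlk
Sorted (with $ < everything):
  sorted[0] = $kkjljkjklkjlk  (last char: 'k')
  sorted[1] = jkjklkjlk$kkjl  (last char: 'l')
  sorted[2] = jklkjlk$kkjljk  (last char: 'k')
  sorted[3] = jljkjklkjlk$kk  (last char: 'k')
  sorted[4] = jlk$kkjljkjklk  (last char: 'k')
  sorted[5] = k$kkjljkjklkjl  (last char: 'l')
  sorted[6] = kjklkjlk$kkjlj  (last char: 'j')
  sorted[7] = kjljkjklkjlk$k  (last char: 'k')
  sorted[8] = kjlk$kkjljkjkl  (last char: 'l')
  sorted[9] = kkjljkjklkjlk$  (last char: '$')
  sorted[10] = klkjlk$kkjljkj  (last char: 'j')
  sorted[11] = ljkjklkjlk$kkj  (last char: 'j')
  sorted[12] = lk$kkjljkjklkj  (last char: 'j')
  sorted[13] = lkjlk$kkjljkjk  (last char: 'k')
Last column: klkkkljkl$jjjk
Original string S is at sorted index 9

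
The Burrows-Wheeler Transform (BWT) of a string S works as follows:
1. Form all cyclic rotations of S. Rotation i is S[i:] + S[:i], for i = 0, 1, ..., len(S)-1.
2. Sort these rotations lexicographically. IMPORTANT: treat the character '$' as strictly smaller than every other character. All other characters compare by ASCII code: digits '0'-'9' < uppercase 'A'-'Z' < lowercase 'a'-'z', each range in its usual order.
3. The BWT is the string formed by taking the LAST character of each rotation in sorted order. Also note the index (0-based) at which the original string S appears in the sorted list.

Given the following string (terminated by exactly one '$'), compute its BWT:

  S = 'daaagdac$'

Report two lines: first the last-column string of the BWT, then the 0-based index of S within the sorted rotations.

Answer: cdadaa$ga
6

Derivation:
All 9 rotations (rotation i = S[i:]+S[:i]):
  rot[0] = daaagdac$
  rot[1] = aaagdac$d
  rot[2] = aagdac$da
  rot[3] = agdac$daa
  rot[4] = gdac$daaa
  rot[5] = dac$daaag
  rot[6] = ac$daaagd
  rot[7] = c$daaagda
  rot[8] = $daaagdac
Sorted (with $ < everything):
  sorted[0] = $daaagdac  (last char: 'c')
  sorted[1] = aaagdac$d  (last char: 'd')
  sorted[2] = aagdac$da  (last char: 'a')
  sorted[3] = ac$daaagd  (last char: 'd')
  sorted[4] = agdac$daa  (last char: 'a')
  sorted[5] = c$daaagda  (last char: 'a')
  sorted[6] = daaagdac$  (last char: '$')
  sorted[7] = dac$daaag  (last char: 'g')
  sorted[8] = gdac$daaa  (last char: 'a')
Last column: cdadaa$ga
Original string S is at sorted index 6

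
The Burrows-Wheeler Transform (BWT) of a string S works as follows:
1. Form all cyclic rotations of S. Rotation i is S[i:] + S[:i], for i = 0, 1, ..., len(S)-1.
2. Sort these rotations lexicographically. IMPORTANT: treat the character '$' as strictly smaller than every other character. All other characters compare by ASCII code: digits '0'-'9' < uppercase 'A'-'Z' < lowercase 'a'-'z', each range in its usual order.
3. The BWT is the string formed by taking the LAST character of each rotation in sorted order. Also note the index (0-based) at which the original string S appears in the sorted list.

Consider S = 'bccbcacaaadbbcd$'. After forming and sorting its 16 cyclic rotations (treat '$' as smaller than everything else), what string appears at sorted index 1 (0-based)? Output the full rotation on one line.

Answer: aaadbbcd$bccbcac

Derivation:
All 16 rotations (rotation i = S[i:]+S[:i]):
  rot[0] = bccbcacaaadbbcd$
  rot[1] = ccbcacaaadbbcd$b
  rot[2] = cbcacaaadbbcd$bc
  rot[3] = bcacaaadbbcd$bcc
  rot[4] = cacaaadbbcd$bccb
  rot[5] = acaaadbbcd$bccbc
  rot[6] = caaadbbcd$bccbca
  rot[7] = aaadbbcd$bccbcac
  rot[8] = aadbbcd$bccbcaca
  rot[9] = adbbcd$bccbcacaa
  rot[10] = dbbcd$bccbcacaaa
  rot[11] = bbcd$bccbcacaaad
  rot[12] = bcd$bccbcacaaadb
  rot[13] = cd$bccbcacaaadbb
  rot[14] = d$bccbcacaaadbbc
  rot[15] = $bccbcacaaadbbcd
Sorted (with $ < everything):
  sorted[0] = $bccbcacaaadbbcd
  sorted[1] = aaadbbcd$bccbcac
  sorted[2] = aadbbcd$bccbcaca
  sorted[3] = acaaadbbcd$bccbc
  sorted[4] = adbbcd$bccbcacaa
  sorted[5] = bbcd$bccbcacaaad
  sorted[6] = bcacaaadbbcd$bcc
  sorted[7] = bccbcacaaadbbcd$
  sorted[8] = bcd$bccbcacaaadb
  sorted[9] = caaadbbcd$bccbca
  sorted[10] = cacaaadbbcd$bccb
  sorted[11] = cbcacaaadbbcd$bc
  sorted[12] = ccbcacaaadbbcd$b
  sorted[13] = cd$bccbcacaaadbb
  sorted[14] = d$bccbcacaaadbbc
  sorted[15] = dbbcd$bccbcacaaa
sorted[1] = aaadbbcd$bccbcac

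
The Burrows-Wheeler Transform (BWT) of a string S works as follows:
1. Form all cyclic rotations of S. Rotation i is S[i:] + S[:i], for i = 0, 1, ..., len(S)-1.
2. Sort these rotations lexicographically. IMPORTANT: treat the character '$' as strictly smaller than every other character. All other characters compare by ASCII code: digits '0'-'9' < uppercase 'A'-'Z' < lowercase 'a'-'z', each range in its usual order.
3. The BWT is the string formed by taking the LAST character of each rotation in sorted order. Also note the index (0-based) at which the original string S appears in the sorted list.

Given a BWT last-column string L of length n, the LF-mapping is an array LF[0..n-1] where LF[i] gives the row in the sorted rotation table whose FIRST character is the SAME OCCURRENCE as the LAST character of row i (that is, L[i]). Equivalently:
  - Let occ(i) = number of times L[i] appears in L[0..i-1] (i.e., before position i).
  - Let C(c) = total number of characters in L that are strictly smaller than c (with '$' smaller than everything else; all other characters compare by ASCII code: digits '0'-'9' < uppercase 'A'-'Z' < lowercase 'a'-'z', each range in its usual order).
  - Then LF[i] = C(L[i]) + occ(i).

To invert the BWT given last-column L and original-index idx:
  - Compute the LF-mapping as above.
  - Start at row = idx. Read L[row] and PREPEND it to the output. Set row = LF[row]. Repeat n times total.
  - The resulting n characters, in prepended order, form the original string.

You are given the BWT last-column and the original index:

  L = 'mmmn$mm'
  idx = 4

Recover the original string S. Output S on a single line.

LF mapping: 1 2 3 6 0 4 5
Walk LF starting at row 4, prepending L[row]:
  step 1: row=4, L[4]='$', prepend. Next row=LF[4]=0
  step 2: row=0, L[0]='m', prepend. Next row=LF[0]=1
  step 3: row=1, L[1]='m', prepend. Next row=LF[1]=2
  step 4: row=2, L[2]='m', prepend. Next row=LF[2]=3
  step 5: row=3, L[3]='n', prepend. Next row=LF[3]=6
  step 6: row=6, L[6]='m', prepend. Next row=LF[6]=5
  step 7: row=5, L[5]='m', prepend. Next row=LF[5]=4
Reversed output: mmnmmm$

Answer: mmnmmm$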